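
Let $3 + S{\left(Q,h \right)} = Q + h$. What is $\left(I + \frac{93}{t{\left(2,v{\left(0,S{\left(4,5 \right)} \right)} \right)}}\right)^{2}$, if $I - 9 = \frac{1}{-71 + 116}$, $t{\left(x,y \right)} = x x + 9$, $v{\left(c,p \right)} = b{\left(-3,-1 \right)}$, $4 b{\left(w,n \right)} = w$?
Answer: $\frac{89548369}{342225} \approx 261.67$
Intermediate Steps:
$b{\left(w,n \right)} = \frac{w}{4}$
$S{\left(Q,h \right)} = -3 + Q + h$ ($S{\left(Q,h \right)} = -3 + \left(Q + h\right) = -3 + Q + h$)
$v{\left(c,p \right)} = - \frac{3}{4}$ ($v{\left(c,p \right)} = \frac{1}{4} \left(-3\right) = - \frac{3}{4}$)
$t{\left(x,y \right)} = 9 + x^{2}$ ($t{\left(x,y \right)} = x^{2} + 9 = 9 + x^{2}$)
$I = \frac{406}{45}$ ($I = 9 + \frac{1}{-71 + 116} = 9 + \frac{1}{45} = \frac{406}{45} \approx 9.0222$)
$\left(I + \frac{93}{t{\left(2,v{\left(0,S{\left(4,5 \right)} \right)} \right)}}\right)^{2} = \left(\frac{406}{45} + \frac{93}{9 + 2^{2}}\right)^{2} = \left(\frac{406}{45} + \frac{93}{9 + 4}\right)^{2} = \left(\frac{406}{45} + \frac{93}{13}\right)^{2} = \left(\frac{9463}{585}\right)^{2} = \frac{89548369}{342225}$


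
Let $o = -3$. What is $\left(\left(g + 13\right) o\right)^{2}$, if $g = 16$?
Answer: $7569$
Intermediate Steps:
$\left(\left(g + 13\right) o\right)^{2} = \left(\left(16 + 13\right) \left(-3\right)\right)^{2} = \left(29 \left(-3\right)\right)^{2} = \left(-87\right)^{2} = 7569$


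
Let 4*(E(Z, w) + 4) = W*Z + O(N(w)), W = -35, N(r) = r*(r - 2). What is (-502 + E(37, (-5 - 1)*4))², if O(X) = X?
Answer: 7263025/16 ≈ 4.5394e+5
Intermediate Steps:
N(r) = r*(-2 + r)
E(Z, w) = -4 - 35*Z/4 + w*(-2 + w)/4 (E(Z, w) = -4 + (-35*Z + w*(-2 + w))/4 = -4 + (-35*Z/4 + w*(-2 + w)/4) = -4 - 35*Z/4 + w*(-2 + w)/4)
(-502 + E(37, (-5 - 1)*4))² = (-502 + (-4 - 35/4*37 + ((-5 - 1)*4)*(-2 + (-5 - 1)*4)/4))² = (-502 + (-4 - 1295/4 + (-6*4)*(-2 - 6*4)/4))² = (-502 + (-4 - 1295/4 + (¼)*(-24)*(-2 - 24)))² = (-502 + (-4 - 1295/4 + (¼)*(-24)*(-26)))² = (-502 + (-4 - 1295/4 + 156))² = (-502 - 687/4)² = (-2695/4)² = 7263025/16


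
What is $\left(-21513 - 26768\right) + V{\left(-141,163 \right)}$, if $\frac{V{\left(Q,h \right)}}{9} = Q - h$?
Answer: $-51017$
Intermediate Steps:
$V{\left(Q,h \right)} = - 9 h + 9 Q$ ($V{\left(Q,h \right)} = 9 \left(Q - h\right) = - 9 h + 9 Q$)
$\left(-21513 - 26768\right) + V{\left(-141,163 \right)} = \left(-21513 - 26768\right) + \left(\left(-9\right) 163 + 9 \left(-141\right)\right) = -48281 - 2736 = -51017$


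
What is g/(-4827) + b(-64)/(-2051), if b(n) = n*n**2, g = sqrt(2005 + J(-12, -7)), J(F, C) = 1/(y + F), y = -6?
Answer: 262144/2051 - sqrt(72178)/28962 ≈ 127.80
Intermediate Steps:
J(F, C) = 1/(-6 + F)
g = sqrt(72178)/6 (g = sqrt(2005 + 1/(-6 - 12)) = sqrt(2005 + 1/(-18)) = sqrt(2005 - 1/18) = sqrt(36089/18) = sqrt(72178)/6 ≈ 44.777)
b(n) = n**3
g/(-4827) + b(-64)/(-2051) = (sqrt(72178)/6)/(-4827) + (-64)**3/(-2051) = (sqrt(72178)/6)*(-1/4827) - 262144*(-1/2051) = -sqrt(72178)/28962 + 262144/2051 = 262144/2051 - sqrt(72178)/28962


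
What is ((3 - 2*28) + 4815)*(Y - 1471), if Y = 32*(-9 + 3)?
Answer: -7919206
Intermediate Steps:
Y = -192 (Y = 32*(-6) = -192)
((3 - 2*28) + 4815)*(Y - 1471) = ((3 - 2*28) + 4815)*(-192 - 1471) = ((3 - 56) + 4815)*(-1663) = (-53 + 4815)*(-1663) = 4762*(-1663) = -7919206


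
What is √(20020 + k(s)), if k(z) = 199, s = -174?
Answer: √20219 ≈ 142.19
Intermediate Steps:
√(20020 + k(s)) = √(20020 + 199) = √20219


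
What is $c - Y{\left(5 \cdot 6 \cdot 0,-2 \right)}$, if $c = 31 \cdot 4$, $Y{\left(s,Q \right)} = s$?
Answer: $124$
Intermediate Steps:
$c = 124$
$c - Y{\left(5 \cdot 6 \cdot 0,-2 \right)} = 124 - 5 \cdot 6 \cdot 0 = 124 - 30 \cdot 0 = 124 - 0 = 124 + 0 = 124$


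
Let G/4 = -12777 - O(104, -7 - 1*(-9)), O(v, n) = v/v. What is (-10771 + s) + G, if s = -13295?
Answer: -75178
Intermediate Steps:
O(v, n) = 1
G = -51112 (G = 4*(-12777 - 1*1) = 4*(-12777 - 1) = 4*(-12778) = -51112)
(-10771 + s) + G = (-10771 - 13295) - 51112 = -24066 - 51112 = -75178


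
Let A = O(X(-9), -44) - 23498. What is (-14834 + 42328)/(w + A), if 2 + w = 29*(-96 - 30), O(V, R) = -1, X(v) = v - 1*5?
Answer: -27494/27155 ≈ -1.0125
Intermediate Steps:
X(v) = -5 + v (X(v) = v - 5 = -5 + v)
A = -23499 (A = -1 - 23498 = -23499)
w = -3656 (w = -2 + 29*(-96 - 30) = -2 + 29*(-126) = -2 - 3654 = -3656)
(-14834 + 42328)/(w + A) = (-14834 + 42328)/(-3656 - 23499) = 27494/(-27155) = 27494*(-1/27155) = -27494/27155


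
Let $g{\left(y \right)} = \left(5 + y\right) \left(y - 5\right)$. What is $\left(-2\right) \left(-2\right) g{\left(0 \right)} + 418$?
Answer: $318$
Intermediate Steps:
$g{\left(y \right)} = \left(-5 + y\right) \left(5 + y\right)$ ($g{\left(y \right)} = \left(5 + y\right) \left(-5 + y\right) = \left(-5 + y\right) \left(5 + y\right)$)
$\left(-2\right) \left(-2\right) g{\left(0 \right)} + 418 = \left(-2\right) \left(-2\right) \left(-25 + 0^{2}\right) + 418 = 4 \left(-25 + 0\right) + 418 = 4 \left(-25\right) + 418 = -100 + 418 = 318$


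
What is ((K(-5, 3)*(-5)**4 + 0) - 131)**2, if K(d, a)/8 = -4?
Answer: 405257161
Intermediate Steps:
K(d, a) = -32 (K(d, a) = 8*(-4) = -32)
((K(-5, 3)*(-5)**4 + 0) - 131)**2 = ((-32*(-5)**4 + 0) - 131)**2 = ((-32*625 + 0) - 131)**2 = ((-20000 + 0) - 131)**2 = (-20000 - 131)**2 = (-20131)**2 = 405257161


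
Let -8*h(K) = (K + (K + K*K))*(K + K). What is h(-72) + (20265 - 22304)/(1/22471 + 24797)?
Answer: 50550352740991/557213388 ≈ 90720.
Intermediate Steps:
h(K) = -K*(K² + 2*K)/4 (h(K) = -(K + (K + K*K))*(K + K)/8 = -(K + (K + K²))*2*K/8 = -(K² + 2*K)*2*K/8 = -K*(K² + 2*K)/4)
h(-72) + (20265 - 22304)/(1/22471 + 24797) = (¼)*(-72)²*(-2 - 1*(-72)) + (20265 - 22304)/(1/22471 + 24797) = (¼)*5184*(-2 + 72) - 2039/(1/22471 + 24797) = (¼)*5184*70 - 2039/557213388/22471 = 90720 - 2039*22471/557213388 = 90720 - 45818369/557213388 = 50550352740991/557213388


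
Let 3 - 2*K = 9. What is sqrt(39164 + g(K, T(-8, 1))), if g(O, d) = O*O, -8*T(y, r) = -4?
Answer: sqrt(39173) ≈ 197.92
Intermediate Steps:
K = -3 (K = 3/2 - 1/2*9 = 3/2 - 9/2 = -3)
T(y, r) = 1/2 (T(y, r) = -1/8*(-4) = 1/2)
g(O, d) = O**2
sqrt(39164 + g(K, T(-8, 1))) = sqrt(39164 + (-3)**2) = sqrt(39164 + 9) = sqrt(39173)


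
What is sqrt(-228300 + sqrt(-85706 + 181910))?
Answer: sqrt(-228300 + 2*sqrt(24051)) ≈ 477.48*I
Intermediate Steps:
sqrt(-228300 + sqrt(-85706 + 181910)) = sqrt(-228300 + sqrt(96204)) = sqrt(-228300 + 2*sqrt(24051))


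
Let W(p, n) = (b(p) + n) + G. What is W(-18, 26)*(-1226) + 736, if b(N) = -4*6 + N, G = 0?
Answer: 20352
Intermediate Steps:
b(N) = -24 + N
W(p, n) = -24 + n + p (W(p, n) = ((-24 + p) + n) + 0 = (-24 + n + p) + 0 = -24 + n + p)
W(-18, 26)*(-1226) + 736 = (-24 + 26 - 18)*(-1226) + 736 = -16*(-1226) + 736 = 19616 + 736 = 20352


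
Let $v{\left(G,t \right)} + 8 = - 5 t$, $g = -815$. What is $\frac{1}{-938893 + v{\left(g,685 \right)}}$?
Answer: $- \frac{1}{942326} \approx -1.0612 \cdot 10^{-6}$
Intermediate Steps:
$v{\left(G,t \right)} = -8 - 5 t$
$\frac{1}{-938893 + v{\left(g,685 \right)}} = \frac{1}{-938893 - 3433} = \frac{1}{-942326} = - \frac{1}{942326}$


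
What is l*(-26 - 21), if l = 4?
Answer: -188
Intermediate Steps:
l*(-26 - 21) = 4*(-26 - 21) = 4*(-47) = -188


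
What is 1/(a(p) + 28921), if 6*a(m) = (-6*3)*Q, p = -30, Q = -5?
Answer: 1/28936 ≈ 3.4559e-5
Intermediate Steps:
a(m) = 15 (a(m) = (-6*3*(-5))/6 = (-18*(-5))/6 = (⅙)*90 = 15)
1/(a(p) + 28921) = 1/(15 + 28921) = 1/28936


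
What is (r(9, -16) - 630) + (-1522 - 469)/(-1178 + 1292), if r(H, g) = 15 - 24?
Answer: -74837/114 ≈ -656.46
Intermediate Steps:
r(H, g) = -9
(r(9, -16) - 630) + (-1522 - 469)/(-1178 + 1292) = (-9 - 630) + (-1522 - 469)/(-1178 + 1292) = -639 - 1991/114 = -74837/114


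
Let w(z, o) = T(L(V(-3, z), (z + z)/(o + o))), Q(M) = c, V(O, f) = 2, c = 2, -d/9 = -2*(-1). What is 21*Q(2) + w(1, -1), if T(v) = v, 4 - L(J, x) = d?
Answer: 64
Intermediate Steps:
d = -18 (d = -(-18)*(-1) = -9*2 = -18)
L(J, x) = 22 (L(J, x) = 4 - 1*(-18) = 4 + 18 = 22)
Q(M) = 2
w(z, o) = 22
21*Q(2) + w(1, -1) = 21*2 + 22 = 42 + 22 = 64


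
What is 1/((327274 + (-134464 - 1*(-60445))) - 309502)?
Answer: -1/56247 ≈ -1.7779e-5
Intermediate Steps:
1/((327274 + (-134464 - 1*(-60445))) - 309502) = 1/((327274 + (-134464 + 60445)) - 309502) = 1/((327274 - 74019) - 309502) = 1/(253255 - 309502) = 1/(-56247) = -1/56247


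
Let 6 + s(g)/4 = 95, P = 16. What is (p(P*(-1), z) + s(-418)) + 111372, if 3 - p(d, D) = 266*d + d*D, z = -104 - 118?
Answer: 112435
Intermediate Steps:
s(g) = 356 (s(g) = -24 + 4*95 = -24 + 380 = 356)
z = -222
p(d, D) = 3 - 266*d - D*d (p(d, D) = 3 - (266*d + d*D) = 3 - (266*d + D*d) = 3 + (-266*d - D*d) = 3 - 266*d - D*d)
(p(P*(-1), z) + s(-418)) + 111372 = ((3 - 4256*(-1) - 1*(-222)*16*(-1)) + 356) + 111372 = ((3 - 266*(-16) - 1*(-222)*(-16)) + 356) + 111372 = ((3 + 4256 - 3552) + 356) + 111372 = (707 + 356) + 111372 = 1063 + 111372 = 112435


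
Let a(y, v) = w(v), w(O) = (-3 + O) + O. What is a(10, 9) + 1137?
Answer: 1152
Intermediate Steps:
w(O) = -3 + 2*O
a(y, v) = -3 + 2*v
a(10, 9) + 1137 = (-3 + 2*9) + 1137 = (-3 + 18) + 1137 = 15 + 1137 = 1152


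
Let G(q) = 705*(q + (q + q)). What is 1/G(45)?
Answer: 1/95175 ≈ 1.0507e-5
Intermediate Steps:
G(q) = 2115*q (G(q) = 705*(q + 2*q) = 705*(3*q) = 2115*q)
1/G(45) = 1/(2115*45) = 1/95175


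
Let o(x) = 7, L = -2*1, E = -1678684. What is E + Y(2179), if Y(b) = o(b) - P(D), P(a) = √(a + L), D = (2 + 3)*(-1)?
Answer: -1678677 - I*√7 ≈ -1.6787e+6 - 2.6458*I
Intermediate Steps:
L = -2
D = -5 (D = 5*(-1) = -5)
P(a) = √(-2 + a) (P(a) = √(a - 2) = √(-2 + a))
Y(b) = 7 - I*√7 (Y(b) = 7 - √(-2 - 5) = 7 - √(-7) = 7 - I*√7)
E + Y(2179) = -1678684 + (7 - I*√7) = -1678677 - I*√7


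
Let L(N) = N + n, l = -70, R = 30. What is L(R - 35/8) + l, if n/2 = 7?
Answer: -243/8 ≈ -30.375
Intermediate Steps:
n = 14 (n = 2*7 = 14)
L(N) = 14 + N (L(N) = N + 14 = 14 + N)
L(R - 35/8) + l = (14 + (30 - 35/8)) - 70 = (14 + 205/8) - 70 = 317/8 - 70 = -243/8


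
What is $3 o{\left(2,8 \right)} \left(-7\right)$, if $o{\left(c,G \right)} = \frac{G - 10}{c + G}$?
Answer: $\frac{21}{5} \approx 4.2$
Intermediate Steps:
$o{\left(c,G \right)} = \frac{-10 + G}{G + c}$
$3 o{\left(2,8 \right)} \left(-7\right) = 3 \frac{-10 + 8}{8 + 2} \left(-7\right) = 3 \cdot \frac{1}{10} \left(-2\right) \left(-7\right) = 3 \left(- \frac{1}{5}\right) \left(-7\right) = \left(- \frac{3}{5}\right) \left(-7\right) = \frac{21}{5}$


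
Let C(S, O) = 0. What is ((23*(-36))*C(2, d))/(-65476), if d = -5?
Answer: 0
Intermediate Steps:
((23*(-36))*C(2, d))/(-65476) = ((23*(-36))*0)/(-65476) = -828*0*(-1/65476) = 0*(-1/65476) = 0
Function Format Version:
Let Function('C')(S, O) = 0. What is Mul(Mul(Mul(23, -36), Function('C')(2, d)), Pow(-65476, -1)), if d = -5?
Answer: 0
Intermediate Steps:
Mul(Mul(Mul(23, -36), Function('C')(2, d)), Pow(-65476, -1)) = Mul(Mul(Mul(23, -36), 0), Pow(-65476, -1)) = Mul(Mul(-828, 0), Rational(-1, 65476)) = Mul(0, Rational(-1, 65476)) = 0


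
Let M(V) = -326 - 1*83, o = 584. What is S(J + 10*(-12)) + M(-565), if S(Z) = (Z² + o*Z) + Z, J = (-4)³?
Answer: -74193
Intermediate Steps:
M(V) = -409 (M(V) = -326 - 83 = -409)
J = -64
S(Z) = Z² + 585*Z (S(Z) = (Z² + 584*Z) + Z = Z² + 585*Z)
S(J + 10*(-12)) + M(-565) = (-64 + 10*(-12))*(585 + (-64 + 10*(-12))) - 409 = (-64 - 120)*(585 + (-64 - 120)) - 409 = -184*(585 - 184) - 409 = -184*401 - 409 = -73784 - 409 = -74193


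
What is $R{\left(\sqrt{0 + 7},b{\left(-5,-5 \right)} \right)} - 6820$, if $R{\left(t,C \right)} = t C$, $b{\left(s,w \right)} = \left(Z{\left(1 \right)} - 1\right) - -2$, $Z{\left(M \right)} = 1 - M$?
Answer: $-6820 + \sqrt{7} \approx -6817.4$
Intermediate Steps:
$b{\left(s,w \right)} = 1$ ($b{\left(s,w \right)} = \left(\left(1 - 1\right) - 1\right) - -2 = \left(\left(1 - 1\right) - 1\right) + \left(-3 + 5\right) = \left(0 - 1\right) + 2 = -1 + 2 = 1$)
$R{\left(t,C \right)} = C t$
$R{\left(\sqrt{0 + 7},b{\left(-5,-5 \right)} \right)} - 6820 = 1 \sqrt{0 + 7} - 6820 = 1 \sqrt{7} - 6820 = \sqrt{7} - 6820 = -6820 + \sqrt{7}$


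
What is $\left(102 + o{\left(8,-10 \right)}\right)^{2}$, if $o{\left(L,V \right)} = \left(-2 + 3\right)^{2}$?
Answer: $10609$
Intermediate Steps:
$o{\left(L,V \right)} = 1$ ($o{\left(L,V \right)} = 1^{2} = 1$)
$\left(102 + o{\left(8,-10 \right)}\right)^{2} = \left(102 + 1\right)^{2} = 103^{2} = 10609$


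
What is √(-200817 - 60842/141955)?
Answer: I*√4811791427135/4895 ≈ 448.13*I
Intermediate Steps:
√(-200817 - 60842/141955) = √(-200817 - 60842*1/141955) = √(-200817 - 2098/4895) = √(-983001313/4895) = I*√4811791427135/4895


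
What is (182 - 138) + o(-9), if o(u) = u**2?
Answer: 125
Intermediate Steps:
(182 - 138) + o(-9) = (182 - 138) + (-9)**2 = 44 + 81 = 125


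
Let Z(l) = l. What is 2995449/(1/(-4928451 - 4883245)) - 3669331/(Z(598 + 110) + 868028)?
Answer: -25532528915408168275/868736 ≈ -2.9390e+13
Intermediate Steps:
2995449/(1/(-4928451 - 4883245)) - 3669331/(Z(598 + 110) + 868028) = 2995449/(1/(-4928451 - 4883245)) - 3669331/((598 + 110) + 868028) = 2995449/(1/(-9811696)) - 3669331/(708 + 868028) = 2995449/(-1/9811696) - 3669331/868736 = 2995449*(-9811696) - 3669331*1/868736 = -29390434971504 - 3669331/868736 = -25532528915408168275/868736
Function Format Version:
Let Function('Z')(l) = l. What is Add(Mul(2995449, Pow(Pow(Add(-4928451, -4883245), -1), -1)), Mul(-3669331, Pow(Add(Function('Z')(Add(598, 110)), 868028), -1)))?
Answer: Rational(-25532528915408168275, 868736) ≈ -2.9390e+13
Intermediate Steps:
Add(Mul(2995449, Pow(Pow(Add(-4928451, -4883245), -1), -1)), Mul(-3669331, Pow(Add(Function('Z')(Add(598, 110)), 868028), -1))) = Add(Mul(2995449, Pow(Pow(Add(-4928451, -4883245), -1), -1)), Mul(-3669331, Pow(Add(Add(598, 110), 868028), -1))) = Add(Mul(2995449, Pow(Pow(-9811696, -1), -1)), Mul(-3669331, Pow(Add(708, 868028), -1))) = Add(Mul(2995449, Pow(Rational(-1, 9811696), -1)), Mul(-3669331, Pow(868736, -1))) = Add(Mul(2995449, -9811696), Mul(-3669331, Rational(1, 868736))) = Add(-29390434971504, Rational(-3669331, 868736)) = Rational(-25532528915408168275, 868736)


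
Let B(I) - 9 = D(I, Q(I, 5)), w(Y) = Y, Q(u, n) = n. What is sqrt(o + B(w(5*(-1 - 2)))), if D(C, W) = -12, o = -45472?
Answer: 5*I*sqrt(1819) ≈ 213.25*I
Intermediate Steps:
B(I) = -3 (B(I) = 9 - 12 = -3)
sqrt(o + B(w(5*(-1 - 2)))) = sqrt(-45472 - 3) = sqrt(-45475) = 5*I*sqrt(1819)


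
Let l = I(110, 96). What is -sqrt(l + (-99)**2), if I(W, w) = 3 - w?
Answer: -2*sqrt(2427) ≈ -98.529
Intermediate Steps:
l = -93 (l = 3 - 1*96 = 3 - 96 = -93)
-sqrt(l + (-99)**2) = -sqrt(-93 + (-99)**2) = -sqrt(-93 + 9801) = -sqrt(9708) = -2*sqrt(2427)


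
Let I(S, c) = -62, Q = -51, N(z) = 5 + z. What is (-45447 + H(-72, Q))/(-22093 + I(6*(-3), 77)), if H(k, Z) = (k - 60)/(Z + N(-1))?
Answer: 711959/347095 ≈ 2.0512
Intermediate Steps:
H(k, Z) = (-60 + k)/(4 + Z) (H(k, Z) = (k - 60)/(Z + (5 - 1)) = (-60 + k)/(Z + 4) = (-60 + k)/(4 + Z))
(-45447 + H(-72, Q))/(-22093 + I(6*(-3), 77)) = (-45447 + (-60 - 72)/(4 - 51))/(-22093 - 62) = (-45447 - 132/(-47))/(-22155) = (-45447 - 1/47*(-132))*(-1/22155) = (-45447 + 132/47)*(-1/22155) = -2135877/47*(-1/22155) = 711959/347095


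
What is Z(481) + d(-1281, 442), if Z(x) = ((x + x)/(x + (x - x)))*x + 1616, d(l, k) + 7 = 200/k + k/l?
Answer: 727883089/283101 ≈ 2571.1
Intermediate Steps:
d(l, k) = -7 + 200/k + k/l (d(l, k) = -7 + (200/k + k/l) = -7 + 200/k + k/l)
Z(x) = 1616 + 2*x (Z(x) = ((2*x)/(x + 0))*x + 1616 = ((2*x)/x)*x + 1616 = 2*x + 1616 = 1616 + 2*x)
Z(481) + d(-1281, 442) = (1616 + 2*481) + (-7 + 200/442 + 442/(-1281)) = (1616 + 962) + (-7 + 200*(1/442) + 442*(-1/1281)) = 2578 + (-7 + 100/221 - 442/1281) = 2578 - 1951289/283101 = 727883089/283101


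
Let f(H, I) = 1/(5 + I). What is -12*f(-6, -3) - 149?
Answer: -155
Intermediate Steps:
-12*f(-6, -3) - 149 = -12/(5 - 3) - 149 = -12/2 - 149 = -12*1/2 - 149 = -6 - 149 = -155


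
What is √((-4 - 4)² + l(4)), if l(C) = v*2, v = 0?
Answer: 8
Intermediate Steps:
l(C) = 0 (l(C) = 0*2 = 0)
√((-4 - 4)² + l(4)) = √((-4 - 4)² + 0) = √((-8)² + 0) = √(64 + 0) = √64 = 8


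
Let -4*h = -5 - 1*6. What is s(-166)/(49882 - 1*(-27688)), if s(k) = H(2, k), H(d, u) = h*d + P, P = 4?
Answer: 19/155140 ≈ 0.00012247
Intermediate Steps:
h = 11/4 (h = -(-5 - 1*6)/4 = -(-5 - 6)/4 = -¼*(-11) = 11/4 ≈ 2.7500)
H(d, u) = 4 + 11*d/4 (H(d, u) = 11*d/4 + 4 = 4 + 11*d/4)
s(k) = 19/2 (s(k) = 4 + (11/4)*2 = 4 + 11/2 = 19/2)
s(-166)/(49882 - 1*(-27688)) = 19/(2*(49882 - 1*(-27688))) = 19/(2*(49882 + 27688)) = (19/2)/77570 = (19/2)*(1/77570) = 19/155140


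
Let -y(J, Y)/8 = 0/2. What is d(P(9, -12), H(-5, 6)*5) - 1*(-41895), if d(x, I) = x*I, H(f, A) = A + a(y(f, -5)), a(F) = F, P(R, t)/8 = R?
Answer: 44055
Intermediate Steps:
y(J, Y) = 0 (y(J, Y) = -0/2 = -8*0 = 0)
P(R, t) = 8*R
H(f, A) = A (H(f, A) = A + 0 = A)
d(x, I) = I*x
d(P(9, -12), H(-5, 6)*5) - 1*(-41895) = (6*5)*(8*9) - 1*(-41895) = 30*72 + 41895 = 2160 + 41895 = 44055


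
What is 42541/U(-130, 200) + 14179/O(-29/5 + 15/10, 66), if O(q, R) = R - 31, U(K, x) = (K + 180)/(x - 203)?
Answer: -751571/350 ≈ -2147.3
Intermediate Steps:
U(K, x) = (180 + K)/(-203 + x)
O(q, R) = -31 + R
42541/U(-130, 200) + 14179/O(-29/5 + 15/10, 66) = 42541/(((180 - 130)/(-203 + 200))) + 14179/(-31 + 66) = 42541/((50/(-3))) + 14179/35 = 42541/((-⅓*50)) + 14179*(1/35) = 42541/(-50/3) + 14179/35 = 42541*(-3/50) + 14179/35 = -127623/50 + 14179/35 = -751571/350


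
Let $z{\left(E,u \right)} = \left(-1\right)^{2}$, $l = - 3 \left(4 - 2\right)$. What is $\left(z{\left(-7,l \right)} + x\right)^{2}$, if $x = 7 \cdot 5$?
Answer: $1296$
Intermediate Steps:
$x = 35$
$l = -6$ ($l = \left(-3\right) 2 = -6$)
$z{\left(E,u \right)} = 1$
$\left(z{\left(-7,l \right)} + x\right)^{2} = \left(1 + 35\right)^{2} = 36^{2} = 1296$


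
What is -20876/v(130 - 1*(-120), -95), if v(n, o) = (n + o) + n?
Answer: -20876/405 ≈ -51.546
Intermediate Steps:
v(n, o) = o + 2*n
-20876/v(130 - 1*(-120), -95) = -20876/(-95 + 2*(130 - 1*(-120))) = -20876/(-95 + 2*(130 + 120)) = -20876/(-95 + 2*250) = -20876/(-95 + 500) = -20876/405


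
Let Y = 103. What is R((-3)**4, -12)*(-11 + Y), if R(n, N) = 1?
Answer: 92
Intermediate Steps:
R((-3)**4, -12)*(-11 + Y) = 1*(-11 + 103) = 1*92 = 92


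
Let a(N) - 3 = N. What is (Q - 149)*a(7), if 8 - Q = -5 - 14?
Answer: -1220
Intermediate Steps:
a(N) = 3 + N
Q = 27 (Q = 8 - (-5 - 14) = 8 - 1*(-19) = 8 + 19 = 27)
(Q - 149)*a(7) = (27 - 149)*(3 + 7) = -122*10 = -1220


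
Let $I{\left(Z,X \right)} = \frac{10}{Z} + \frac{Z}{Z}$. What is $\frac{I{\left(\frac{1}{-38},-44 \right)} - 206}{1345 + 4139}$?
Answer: $- \frac{195}{1828} \approx -0.10667$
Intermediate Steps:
$I{\left(Z,X \right)} = 1 + \frac{10}{Z}$ ($I{\left(Z,X \right)} = \frac{10}{Z} + 1 = 1 + \frac{10}{Z}$)
$\frac{I{\left(\frac{1}{-38},-44 \right)} - 206}{1345 + 4139} = \frac{\frac{10 + \frac{1}{-38}}{\frac{1}{-38}} - 206}{1345 + 4139} = \frac{\frac{10 - \frac{1}{38}}{- \frac{1}{38}} - 206}{5484} = \left(\left(-38\right) \frac{379}{38} - 206\right) \frac{1}{5484} = \left(-379 - 206\right) \frac{1}{5484} = \left(-585\right) \frac{1}{5484} = - \frac{195}{1828}$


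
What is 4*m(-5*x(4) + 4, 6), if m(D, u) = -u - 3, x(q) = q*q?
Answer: -36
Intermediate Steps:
x(q) = q²
m(D, u) = -3 - u
4*m(-5*x(4) + 4, 6) = 4*(-3 - 1*6) = 4*(-3 - 6) = 4*(-9) = -36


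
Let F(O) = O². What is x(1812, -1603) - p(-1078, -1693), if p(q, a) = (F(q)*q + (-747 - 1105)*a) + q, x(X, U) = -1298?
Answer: 1249590896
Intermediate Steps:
p(q, a) = q + q³ - 1852*a (p(q, a) = (q²*q + (-747 - 1105)*a) + q = (q³ - 1852*a) + q = q + q³ - 1852*a)
x(1812, -1603) - p(-1078, -1693) = -1298 - (-1078 + (-1078)³ - 1852*(-1693)) = -1298 - (-1078 - 1252726552 + 3135436) = -1298 - 1*(-1249592194) = -1298 + 1249592194 = 1249590896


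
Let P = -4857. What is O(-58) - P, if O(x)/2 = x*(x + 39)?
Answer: 7061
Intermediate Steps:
O(x) = 2*x*(39 + x) (O(x) = 2*(x*(x + 39)) = 2*(x*(39 + x)) = 2*x*(39 + x))
O(-58) - P = 2*(-58)*(39 - 58) - 1*(-4857) = 2*(-58)*(-19) + 4857 = 2204 + 4857 = 7061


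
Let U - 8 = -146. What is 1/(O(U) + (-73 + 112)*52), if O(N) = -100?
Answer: 1/1928 ≈ 0.00051867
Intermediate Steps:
U = -138 (U = 8 - 146 = -138)
1/(O(U) + (-73 + 112)*52) = 1/(-100 + (-73 + 112)*52) = 1/(-100 + 39*52) = 1/(-100 + 2028) = 1/1928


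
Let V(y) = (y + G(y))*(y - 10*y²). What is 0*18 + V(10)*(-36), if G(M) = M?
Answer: 712800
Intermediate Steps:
V(y) = 2*y*(y - 10*y²) (V(y) = (y + y)*(y - 10*y²) = (2*y)*(y - 10*y²) = 2*y*(y - 10*y²))
0*18 + V(10)*(-36) = 0*18 + (10²*(2 - 20*10))*(-36) = 0 + (100*(2 - 200))*(-36) = 0 + (100*(-198))*(-36) = 0 - 19800*(-36) = 0 + 712800 = 712800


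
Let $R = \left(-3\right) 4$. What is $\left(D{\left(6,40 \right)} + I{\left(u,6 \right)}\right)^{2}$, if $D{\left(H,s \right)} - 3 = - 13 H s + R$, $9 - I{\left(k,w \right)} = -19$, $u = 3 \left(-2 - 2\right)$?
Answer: $9616201$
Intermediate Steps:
$u = -12$ ($u = 3 \left(-4\right) = -12$)
$I{\left(k,w \right)} = 28$ ($I{\left(k,w \right)} = 9 - -19 = 9 + 19 = 28$)
$R = -12$
$D{\left(H,s \right)} = -9 - 13 H s$ ($D{\left(H,s \right)} = 3 + \left(- 13 H s - 12\right) = 3 - \left(12 + 13 H s\right) = -9 - 13 H s$)
$\left(D{\left(6,40 \right)} + I{\left(u,6 \right)}\right)^{2} = \left(\left(-9 - 78 \cdot 40\right) + 28\right)^{2} = \left(\left(-9 - 3120\right) + 28\right)^{2} = \left(-3129 + 28\right)^{2} = \left(-3101\right)^{2} = 9616201$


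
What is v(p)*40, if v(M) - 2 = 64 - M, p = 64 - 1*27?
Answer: 1160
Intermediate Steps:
p = 37 (p = 64 - 27 = 37)
v(M) = 66 - M (v(M) = 2 + (64 - M) = 66 - M)
v(p)*40 = (66 - 1*37)*40 = (66 - 37)*40 = 29*40 = 1160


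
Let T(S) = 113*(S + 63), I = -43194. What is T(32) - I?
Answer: 53929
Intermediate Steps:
T(S) = 7119 + 113*S (T(S) = 113*(63 + S) = 7119 + 113*S)
T(32) - I = (7119 + 113*32) - 1*(-43194) = (7119 + 3616) + 43194 = 10735 + 43194 = 53929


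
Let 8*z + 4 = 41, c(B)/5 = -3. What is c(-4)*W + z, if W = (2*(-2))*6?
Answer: 2917/8 ≈ 364.63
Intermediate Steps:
c(B) = -15 (c(B) = 5*(-3) = -15)
z = 37/8 (z = -½ + (⅛)*41 = -½ + 41/8 = 37/8 ≈ 4.6250)
W = -24 (W = -4*6 = -24)
c(-4)*W + z = -15*(-24) + 37/8 = 360 + 37/8 = 2917/8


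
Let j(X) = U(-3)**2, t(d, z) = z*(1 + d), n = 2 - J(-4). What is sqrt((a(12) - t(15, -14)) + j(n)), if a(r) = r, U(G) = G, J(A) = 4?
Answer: 7*sqrt(5) ≈ 15.652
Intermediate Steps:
n = -2 (n = 2 - 1*4 = 2 - 4 = -2)
j(X) = 9 (j(X) = (-3)**2 = 9)
sqrt((a(12) - t(15, -14)) + j(n)) = sqrt((12 - (-14)*(1 + 15)) + 9) = sqrt((12 - (-14)*16) + 9) = sqrt((12 - 1*(-224)) + 9) = sqrt((12 + 224) + 9) = sqrt(236 + 9) = sqrt(245) = 7*sqrt(5)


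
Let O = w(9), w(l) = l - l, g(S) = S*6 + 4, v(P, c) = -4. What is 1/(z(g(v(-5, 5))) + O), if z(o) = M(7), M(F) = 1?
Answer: 1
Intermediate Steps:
g(S) = 4 + 6*S (g(S) = 6*S + 4 = 4 + 6*S)
z(o) = 1
w(l) = 0
O = 0
1/(z(g(v(-5, 5))) + O) = 1/(1 + 0) = 1/1 = 1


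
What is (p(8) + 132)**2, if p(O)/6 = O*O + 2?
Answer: 278784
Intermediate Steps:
p(O) = 12 + 6*O**2 (p(O) = 6*(O*O + 2) = 6*(O**2 + 2) = 6*(2 + O**2) = 12 + 6*O**2)
(p(8) + 132)**2 = ((12 + 6*8**2) + 132)**2 = ((12 + 6*64) + 132)**2 = ((12 + 384) + 132)**2 = (396 + 132)**2 = 528**2 = 278784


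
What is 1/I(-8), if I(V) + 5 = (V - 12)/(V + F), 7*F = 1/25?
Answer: -1399/3495 ≈ -0.40029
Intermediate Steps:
F = 1/175 (F = (⅐)/25 = (⅐)*(1/25) = 1/175 ≈ 0.0057143)
I(V) = -5 + (-12 + V)/(1/175 + V) (I(V) = -5 + (V - 12)/(V + 1/175) = -5 + (-12 + V)/(1/175 + V))
1/I(-8) = 1/(5*(-421 - 140*(-8))/(1 + 175*(-8))) = 1/(5*(-421 + 1120)/(1 - 1400)) = 1/(5*699/(-1399)) = 1/(5*(-1/1399)*699) = 1/(-3495/1399) = -1399/3495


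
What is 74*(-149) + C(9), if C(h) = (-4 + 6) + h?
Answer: -11015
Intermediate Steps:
C(h) = 2 + h
74*(-149) + C(9) = 74*(-149) + (2 + 9) = -11026 + 11 = -11015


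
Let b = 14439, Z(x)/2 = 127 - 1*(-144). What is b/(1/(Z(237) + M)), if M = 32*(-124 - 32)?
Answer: -64253550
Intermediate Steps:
Z(x) = 542 (Z(x) = 2*(127 - 1*(-144)) = 2*(127 + 144) = 2*271 = 542)
M = -4992 (M = 32*(-156) = -4992)
b/(1/(Z(237) + M)) = 14439/(1/(542 - 4992)) = 14439/(1/(-4450)) = 14439/(-1/4450) = 14439*(-4450) = -64253550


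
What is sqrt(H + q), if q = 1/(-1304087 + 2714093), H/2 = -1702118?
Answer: 19*I*sqrt(18747975599430090)/1410006 ≈ 1845.1*I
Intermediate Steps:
H = -3404236 (H = 2*(-1702118) = -3404236)
q = 1/1410006 ≈ 7.0922e-7
sqrt(H + q) = sqrt(-3404236 + 1/1410006) = sqrt(-4799993185415/1410006) = 19*I*sqrt(18747975599430090)/1410006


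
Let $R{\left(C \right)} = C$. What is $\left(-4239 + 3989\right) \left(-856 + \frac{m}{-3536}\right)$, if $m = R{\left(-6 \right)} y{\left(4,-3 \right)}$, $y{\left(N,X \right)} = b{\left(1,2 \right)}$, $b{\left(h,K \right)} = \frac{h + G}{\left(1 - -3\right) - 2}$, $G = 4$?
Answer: $\frac{378350125}{1768} \approx 2.14 \cdot 10^{5}$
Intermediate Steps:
$b{\left(h,K \right)} = 2 + \frac{h}{2}$ ($b{\left(h,K \right)} = \frac{h + 4}{\left(1 - -3\right) - 2} = \frac{4 + h}{\left(1 + 3\right) - 2} = \frac{4 + h}{4 - 2} = \frac{4 + h}{2} = \left(4 + h\right) \frac{1}{2} = 2 + \frac{h}{2}$)
$y{\left(N,X \right)} = \frac{5}{2}$ ($y{\left(N,X \right)} = 2 + \frac{1}{2} \cdot 1 = 2 + \frac{1}{2} = \frac{5}{2}$)
$m = -15$ ($m = \left(-6\right) \frac{5}{2} = -15$)
$\left(-4239 + 3989\right) \left(-856 + \frac{m}{-3536}\right) = \left(-4239 + 3989\right) \left(-856 - \frac{15}{-3536}\right) = - 250 \left(-856 - - \frac{15}{3536}\right) = - 250 \left(-856 + \frac{15}{3536}\right) = \left(-250\right) \left(- \frac{3026801}{3536}\right) = \frac{378350125}{1768}$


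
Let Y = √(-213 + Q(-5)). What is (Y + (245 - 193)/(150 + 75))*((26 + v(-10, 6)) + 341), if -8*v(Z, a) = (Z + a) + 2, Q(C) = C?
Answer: 19097/225 + 1469*I*√218/4 ≈ 84.876 + 5422.4*I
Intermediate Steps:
v(Z, a) = -¼ - Z/8 - a/8 (v(Z, a) = -((Z + a) + 2)/8 = -(2 + Z + a)/8 = -¼ - Z/8 - a/8)
Y = I*√218 (Y = √(-213 - 5) = √(-218) = I*√218 ≈ 14.765*I)
(Y + (245 - 193)/(150 + 75))*((26 + v(-10, 6)) + 341) = (I*√218 + (245 - 193)/(150 + 75))*((26 + (-¼ - ⅛*(-10) - ⅛*6)) + 341) = (I*√218 + 52/225)*((26 + (-¼ + 5/4 - ¾)) + 341) = (I*√218 + 52*(1/225))*((26 + ¼) + 341) = (I*√218 + 52/225)*(105/4 + 341) = (52/225 + I*√218)*(1469/4) = 19097/225 + 1469*I*√218/4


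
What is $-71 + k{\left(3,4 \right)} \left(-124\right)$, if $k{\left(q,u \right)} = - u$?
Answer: $425$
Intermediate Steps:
$-71 + k{\left(3,4 \right)} \left(-124\right) = -71 + \left(-1\right) 4 \left(-124\right) = -71 - -496 = -71 + 496 = 425$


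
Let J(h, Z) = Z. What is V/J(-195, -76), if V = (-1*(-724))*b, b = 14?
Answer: -2534/19 ≈ -133.37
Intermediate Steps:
V = 10136 (V = -1*(-724)*14 = 724*14 = 10136)
V/J(-195, -76) = 10136/(-76) = 10136*(-1/76) = -2534/19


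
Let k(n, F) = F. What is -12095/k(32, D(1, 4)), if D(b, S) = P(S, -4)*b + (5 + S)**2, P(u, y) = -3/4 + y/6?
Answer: -29028/191 ≈ -151.98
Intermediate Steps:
P(u, y) = -3/4 + y/6 (P(u, y) = -3*1/4 + y*(1/6) = -3/4 + y/6)
D(b, S) = (5 + S)**2 - 17*b/12 (D(b, S) = (-3/4 + (1/6)*(-4))*b + (5 + S)**2 = (-3/4 - 2/3)*b + (5 + S)**2 = -17*b/12 + (5 + S)**2 = (5 + S)**2 - 17*b/12)
-12095/k(32, D(1, 4)) = -12095/((5 + 4)**2 - 17/12*1) = -12095/(9**2 - 17/12) = -12095/(81 - 17/12) = -12095/955/12 = -12095*12/955 = -29028/191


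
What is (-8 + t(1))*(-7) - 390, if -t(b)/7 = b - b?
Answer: -334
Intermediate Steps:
t(b) = 0 (t(b) = -7*(b - b) = -7*0 = 0)
(-8 + t(1))*(-7) - 390 = (-8 + 0)*(-7) - 390 = -8*(-7) - 390 = 56 - 390 = -334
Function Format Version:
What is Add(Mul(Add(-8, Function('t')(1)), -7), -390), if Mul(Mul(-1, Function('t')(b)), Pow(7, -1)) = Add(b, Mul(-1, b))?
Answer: -334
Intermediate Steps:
Function('t')(b) = 0 (Function('t')(b) = Mul(-7, Add(b, Mul(-1, b))) = Mul(-7, 0) = 0)
Add(Mul(Add(-8, Function('t')(1)), -7), -390) = Add(Mul(Add(-8, 0), -7), -390) = Add(Mul(-8, -7), -390) = Add(56, -390) = -334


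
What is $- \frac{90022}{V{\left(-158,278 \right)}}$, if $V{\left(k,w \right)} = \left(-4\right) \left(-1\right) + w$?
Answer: $- \frac{45011}{141} \approx -319.23$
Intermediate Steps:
$V{\left(k,w \right)} = 4 + w$
$- \frac{90022}{V{\left(-158,278 \right)}} = - \frac{90022}{4 + 278} = - \frac{90022}{282} = \left(-90022\right) \frac{1}{282} = - \frac{45011}{141}$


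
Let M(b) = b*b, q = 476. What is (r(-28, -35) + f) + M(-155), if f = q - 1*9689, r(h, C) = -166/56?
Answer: 414653/28 ≈ 14809.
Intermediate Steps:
r(h, C) = -83/28 (r(h, C) = -166*1/56 = -83/28)
M(b) = b²
f = -9213 (f = 476 - 1*9689 = 476 - 9689 = -9213)
(r(-28, -35) + f) + M(-155) = (-83/28 - 9213) + (-155)² = -258047/28 + 24025 = 414653/28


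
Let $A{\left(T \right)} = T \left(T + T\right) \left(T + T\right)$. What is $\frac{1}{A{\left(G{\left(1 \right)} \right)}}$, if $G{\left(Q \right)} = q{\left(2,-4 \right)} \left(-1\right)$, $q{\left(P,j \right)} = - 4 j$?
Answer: $- \frac{1}{16384} \approx -6.1035 \cdot 10^{-5}$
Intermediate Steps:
$G{\left(Q \right)} = -16$ ($G{\left(Q \right)} = \left(-4\right) \left(-4\right) \left(-1\right) = 16 \left(-1\right) = -16$)
$A{\left(T \right)} = 4 T^{3}$ ($A{\left(T \right)} = T 2 T 2 T = 2 T^{2} \cdot 2 T = 4 T^{3}$)
$\frac{1}{A{\left(G{\left(1 \right)} \right)}} = \frac{1}{4 \left(-16\right)^{3}} = \frac{1}{4 \left(-4096\right)} = \frac{1}{-16384} = - \frac{1}{16384}$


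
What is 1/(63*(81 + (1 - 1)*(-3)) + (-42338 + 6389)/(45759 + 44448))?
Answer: 30069/153430124 ≈ 0.00019598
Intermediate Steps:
1/(63*(81 + (1 - 1)*(-3)) + (-42338 + 6389)/(45759 + 44448)) = 1/(63*(81 + 0*(-3)) - 35949/90207) = 1/(63*(81 + 0) - 35949*1/90207) = 1/(63*81 - 11983/30069) = 1/(5103 - 11983/30069) = 1/(153430124/30069) = 30069/153430124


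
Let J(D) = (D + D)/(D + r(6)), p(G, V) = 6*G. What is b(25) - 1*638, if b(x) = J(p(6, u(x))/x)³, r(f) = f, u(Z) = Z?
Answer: -19004930/29791 ≈ -637.94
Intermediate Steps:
J(D) = 2*D/(6 + D) (J(D) = (D + D)/(D + 6) = (2*D)/(6 + D) = 2*D/(6 + D))
b(x) = 373248/(x³*(6 + 36/x)³) (b(x) = (2*((6*6)/x)/(6 + (6*6)/x))³ = (2*(36/x)/(6 + 36/x))³ = (72/(x*(6 + 36/x)))³ = 373248/(x³*(6 + 36/x)³))
b(25) - 1*638 = 1728/(6 + 25)³ - 1*638 = 1728/31³ - 638 = 1728*(1/29791) - 638 = 1728/29791 - 638 = -19004930/29791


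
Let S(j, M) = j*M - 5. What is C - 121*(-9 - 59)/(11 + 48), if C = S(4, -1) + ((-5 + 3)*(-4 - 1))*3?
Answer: 9467/59 ≈ 160.46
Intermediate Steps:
S(j, M) = -5 + M*j (S(j, M) = M*j - 5 = -5 + M*j)
C = 21 (C = (-5 - 1*4) + ((-5 + 3)*(-4 - 1))*3 = (-5 - 4) - 2*(-5)*3 = -9 + 10*3 = -9 + 30 = 21)
C - 121*(-9 - 59)/(11 + 48) = 21 - 121*(-9 - 59)/(11 + 48) = 21 - (-8228)/59 = 21 - 121*(-68/59) = 21 + 8228/59 = 9467/59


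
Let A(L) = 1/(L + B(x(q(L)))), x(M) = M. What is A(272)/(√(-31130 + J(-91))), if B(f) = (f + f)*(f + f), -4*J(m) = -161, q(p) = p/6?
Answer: -3*I*√124359/1584167848 ≈ -6.6782e-7*I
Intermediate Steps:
q(p) = p/6 (q(p) = p*(⅙) = p/6)
J(m) = 161/4 (J(m) = -¼*(-161) = 161/4)
B(f) = 4*f² (B(f) = (2*f)*(2*f) = 4*f²)
A(L) = 1/(L + L²/9) (A(L) = 1/(L + 4*(L/6)²) = 1/(L + 4*(L²/36)) = 1/(L + L²/9))
A(272)/(√(-31130 + J(-91))) = (9/(272*(9 + 272)))/(√(-31130 + 161/4)) = (9*(1/272)/281)/(√(-124359/4)) = (9*(1/272)*(1/281))/((I*√124359/2)) = 9*(-2*I*√124359/124359)/76432 = -3*I*√124359/1584167848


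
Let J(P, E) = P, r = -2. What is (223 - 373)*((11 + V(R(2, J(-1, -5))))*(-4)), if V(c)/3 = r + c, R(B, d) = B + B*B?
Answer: 13800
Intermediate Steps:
R(B, d) = B + B²
V(c) = -6 + 3*c (V(c) = 3*(-2 + c) = -6 + 3*c)
(223 - 373)*((11 + V(R(2, J(-1, -5))))*(-4)) = (223 - 373)*((11 + (-6 + 3*(2*(1 + 2))))*(-4)) = -150*(11 + (-6 + 3*(2*3)))*(-4) = -150*(11 + (-6 + 3*6))*(-4) = -150*(11 + (-6 + 18))*(-4) = -150*(11 + 12)*(-4) = -3450*(-4) = -150*(-92) = 13800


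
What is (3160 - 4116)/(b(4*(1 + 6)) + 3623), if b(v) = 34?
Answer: -956/3657 ≈ -0.26142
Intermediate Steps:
(3160 - 4116)/(b(4*(1 + 6)) + 3623) = (3160 - 4116)/(34 + 3623) = -956/3657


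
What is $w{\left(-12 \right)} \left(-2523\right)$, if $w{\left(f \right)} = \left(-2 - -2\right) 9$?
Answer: $0$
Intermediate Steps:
$w{\left(f \right)} = 0$ ($w{\left(f \right)} = \left(-2 + 2\right) 9 = 0 \cdot 9 = 0$)
$w{\left(-12 \right)} \left(-2523\right) = 0 \left(-2523\right) = 0$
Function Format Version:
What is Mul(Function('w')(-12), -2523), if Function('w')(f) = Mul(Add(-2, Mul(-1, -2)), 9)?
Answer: 0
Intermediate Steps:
Function('w')(f) = 0 (Function('w')(f) = Mul(Add(-2, 2), 9) = Mul(0, 9) = 0)
Mul(Function('w')(-12), -2523) = Mul(0, -2523) = 0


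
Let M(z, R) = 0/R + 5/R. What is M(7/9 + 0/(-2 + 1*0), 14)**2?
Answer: 25/196 ≈ 0.12755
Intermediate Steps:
M(z, R) = 5/R (M(z, R) = 0 + 5/R = 5/R)
M(7/9 + 0/(-2 + 1*0), 14)**2 = (5/14)**2 = 25/196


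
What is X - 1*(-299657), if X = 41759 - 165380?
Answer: 176036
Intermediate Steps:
X = -123621
X - 1*(-299657) = -123621 - 1*(-299657) = -123621 + 299657 = 176036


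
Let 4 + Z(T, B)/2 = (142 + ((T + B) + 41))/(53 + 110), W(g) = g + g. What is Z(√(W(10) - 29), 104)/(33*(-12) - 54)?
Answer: 73/7335 - I/12225 ≈ 0.0099523 - 8.18e-5*I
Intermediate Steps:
W(g) = 2*g
Z(T, B) = -938/163 + 2*B/163 + 2*T/163 (Z(T, B) = -8 + 2*((142 + ((T + B) + 41))/(53 + 110)) = -8 + 2*((142 + ((B + T) + 41))/163) = -8 + 2*((142 + (41 + B + T))*(1/163)) = -8 + 2*((183 + B + T)*(1/163)) = -8 + 2*(183/163 + B/163 + T/163) = -8 + (366/163 + 2*B/163 + 2*T/163) = -938/163 + 2*B/163 + 2*T/163)
Z(√(W(10) - 29), 104)/(33*(-12) - 54) = (-938/163 + (2/163)*104 + 2*√(2*10 - 29)/163)/(33*(-12) - 54) = (-938/163 + 208/163 + 2*√(20 - 29)/163)/(-396 - 54) = (-938/163 + 208/163 + 2*√(-9)/163)/(-450) = (-938/163 + 208/163 + 2*(3*I)/163)*(-1/450) = (-938/163 + 208/163 + 6*I/163)*(-1/450) = (-730/163 + 6*I/163)*(-1/450) = 73/7335 - I/12225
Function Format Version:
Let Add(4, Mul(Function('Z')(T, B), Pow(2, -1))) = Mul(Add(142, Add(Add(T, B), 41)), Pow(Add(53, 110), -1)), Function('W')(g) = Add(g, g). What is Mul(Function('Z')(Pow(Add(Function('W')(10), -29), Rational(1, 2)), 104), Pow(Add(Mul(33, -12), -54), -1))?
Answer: Add(Rational(73, 7335), Mul(Rational(-1, 12225), I)) ≈ Add(0.0099523, Mul(-8.1800e-5, I))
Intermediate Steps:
Function('W')(g) = Mul(2, g)
Function('Z')(T, B) = Add(Rational(-938, 163), Mul(Rational(2, 163), B), Mul(Rational(2, 163), T)) (Function('Z')(T, B) = Add(-8, Mul(2, Mul(Add(142, Add(Add(T, B), 41)), Pow(Add(53, 110), -1)))) = Add(-8, Mul(2, Mul(Add(142, Add(Add(B, T), 41)), Pow(163, -1)))) = Add(-8, Mul(2, Mul(Add(142, Add(41, B, T)), Rational(1, 163)))) = Add(-8, Mul(2, Mul(Add(183, B, T), Rational(1, 163)))) = Add(-8, Mul(2, Add(Rational(183, 163), Mul(Rational(1, 163), B), Mul(Rational(1, 163), T)))) = Add(-8, Add(Rational(366, 163), Mul(Rational(2, 163), B), Mul(Rational(2, 163), T))) = Add(Rational(-938, 163), Mul(Rational(2, 163), B), Mul(Rational(2, 163), T)))
Mul(Function('Z')(Pow(Add(Function('W')(10), -29), Rational(1, 2)), 104), Pow(Add(Mul(33, -12), -54), -1)) = Mul(Add(Rational(-938, 163), Mul(Rational(2, 163), 104), Mul(Rational(2, 163), Pow(Add(Mul(2, 10), -29), Rational(1, 2)))), Pow(Add(Mul(33, -12), -54), -1)) = Mul(Add(Rational(-938, 163), Rational(208, 163), Mul(Rational(2, 163), Pow(Add(20, -29), Rational(1, 2)))), Pow(Add(-396, -54), -1)) = Mul(Add(Rational(-938, 163), Rational(208, 163), Mul(Rational(2, 163), Pow(-9, Rational(1, 2)))), Pow(-450, -1)) = Mul(Add(Rational(-938, 163), Rational(208, 163), Mul(Rational(2, 163), Mul(3, I))), Rational(-1, 450)) = Mul(Add(Rational(-938, 163), Rational(208, 163), Mul(Rational(6, 163), I)), Rational(-1, 450)) = Mul(Add(Rational(-730, 163), Mul(Rational(6, 163), I)), Rational(-1, 450)) = Add(Rational(73, 7335), Mul(Rational(-1, 12225), I))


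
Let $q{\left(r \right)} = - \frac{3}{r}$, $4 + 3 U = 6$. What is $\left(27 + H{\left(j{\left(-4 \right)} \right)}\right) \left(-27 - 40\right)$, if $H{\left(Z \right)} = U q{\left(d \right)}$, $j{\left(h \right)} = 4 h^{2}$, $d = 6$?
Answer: $- \frac{5360}{3} \approx -1786.7$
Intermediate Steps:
$U = \frac{2}{3}$ ($U = - \frac{4}{3} + \frac{1}{3} \cdot 6 = - \frac{4}{3} + 2 = \frac{2}{3} \approx 0.66667$)
$H{\left(Z \right)} = - \frac{1}{3}$ ($H{\left(Z \right)} = \frac{2 \left(- \frac{3}{6}\right)}{3} = \frac{2 \left(\left(-3\right) \frac{1}{6}\right)}{3} = \frac{2}{3} \left(- \frac{1}{2}\right) = - \frac{1}{3}$)
$\left(27 + H{\left(j{\left(-4 \right)} \right)}\right) \left(-27 - 40\right) = \left(27 - \frac{1}{3}\right) \left(-27 - 40\right) = \frac{80}{3} \left(-67\right) = - \frac{5360}{3}$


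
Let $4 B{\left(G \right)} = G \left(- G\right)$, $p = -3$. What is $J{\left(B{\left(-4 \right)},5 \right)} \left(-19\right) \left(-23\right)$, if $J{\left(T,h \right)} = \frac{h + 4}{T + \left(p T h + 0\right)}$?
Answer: $\frac{3933}{56} \approx 70.232$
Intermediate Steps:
$B{\left(G \right)} = - \frac{G^{2}}{4}$ ($B{\left(G \right)} = \frac{G \left(- G\right)}{4} = \frac{\left(-1\right) G^{2}}{4} = - \frac{G^{2}}{4}$)
$J{\left(T,h \right)} = \frac{4 + h}{T - 3 T h}$ ($J{\left(T,h \right)} = \frac{h + 4}{T + \left(- 3 T h + 0\right)} = \frac{4 + h}{T + \left(- 3 T h + 0\right)} = \frac{4 + h}{T - 3 T h}$)
$J{\left(B{\left(-4 \right)},5 \right)} \left(-19\right) \left(-23\right) = \frac{4 + 5}{- \frac{\left(-4\right)^{2}}{4} \left(1 - 15\right)} \left(-19\right) \left(-23\right) = \frac{1}{\left(- \frac{1}{4}\right) 16} \frac{1}{1 - 15} \cdot 9 \left(-19\right) \left(-23\right) = \frac{1}{-4} \frac{1}{-14} \cdot 9 \left(-19\right) \left(-23\right) = \left(- \frac{1}{4}\right) \left(- \frac{1}{14}\right) 9 \left(-19\right) \left(-23\right) = \frac{9}{56} \left(-19\right) \left(-23\right) = \left(- \frac{171}{56}\right) \left(-23\right) = \frac{3933}{56}$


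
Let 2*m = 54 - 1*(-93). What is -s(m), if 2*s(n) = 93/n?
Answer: -31/49 ≈ -0.63265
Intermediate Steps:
m = 147/2 (m = (54 - 1*(-93))/2 = (54 + 93)/2 = (½)*147 = 147/2 ≈ 73.500)
s(n) = 93/(2*n) (s(n) = (93/n)/2 = 93/(2*n))
-s(m) = -93/(2*147/2) = -93*2/(2*147) = -1*31/49 = -31/49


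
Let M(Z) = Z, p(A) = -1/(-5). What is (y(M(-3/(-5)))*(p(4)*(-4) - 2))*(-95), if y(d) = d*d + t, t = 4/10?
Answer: 5054/25 ≈ 202.16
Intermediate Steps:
p(A) = ⅕ (p(A) = -1*(-⅕) = ⅕)
t = ⅖ (t = 4*(⅒) = ⅖ ≈ 0.40000)
y(d) = ⅖ + d² (y(d) = d*d + ⅖ = d² + ⅖ = ⅖ + d²)
(y(M(-3/(-5)))*(p(4)*(-4) - 2))*(-95) = ((⅖ + (-3/(-5))²)*((⅕)*(-4) - 2))*(-95) = ((⅖ + (-3*(-⅕))²)*(-⅘ - 2))*(-95) = ((⅖ + (⅗)²)*(-14/5))*(-95) = ((⅖ + 9/25)*(-14/5))*(-95) = ((19/25)*(-14/5))*(-95) = -266/125*(-95) = 5054/25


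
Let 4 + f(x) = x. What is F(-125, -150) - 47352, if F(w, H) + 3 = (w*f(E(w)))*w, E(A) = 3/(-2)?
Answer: -266585/2 ≈ -1.3329e+5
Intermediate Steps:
E(A) = -3/2 (E(A) = 3*(-½) = -3/2)
f(x) = -4 + x
F(w, H) = -3 - 11*w²/2 (F(w, H) = -3 + (w*(-4 - 3/2))*w = -3 + (w*(-11/2))*w = -3 + (-11*w/2)*w = -3 - 11*w²/2)
F(-125, -150) - 47352 = (-3 - 11/2*(-125)²) - 47352 = (-3 - 11/2*15625) - 47352 = (-3 - 171875/2) - 47352 = -171881/2 - 47352 = -266585/2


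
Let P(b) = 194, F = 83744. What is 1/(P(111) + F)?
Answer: 1/83938 ≈ 1.1914e-5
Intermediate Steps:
1/(P(111) + F) = 1/(194 + 83744) = 1/83938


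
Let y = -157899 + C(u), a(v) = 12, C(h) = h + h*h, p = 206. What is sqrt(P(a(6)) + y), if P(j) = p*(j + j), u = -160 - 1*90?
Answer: I*sqrt(90705) ≈ 301.17*I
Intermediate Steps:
u = -250 (u = -160 - 90 = -250)
C(h) = h + h**2
P(j) = 412*j (P(j) = 206*(j + j) = 206*(2*j) = 412*j)
y = -95649 (y = -157899 - 250*(1 - 250) = -157899 - 250*(-249) = -157899 + 62250 = -95649)
sqrt(P(a(6)) + y) = sqrt(412*12 - 95649) = sqrt(4944 - 95649) = sqrt(-90705) = I*sqrt(90705)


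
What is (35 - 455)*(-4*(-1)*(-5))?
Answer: 8400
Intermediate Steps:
(35 - 455)*(-4*(-1)*(-5)) = -1680*(-5) = -420*(-20) = 8400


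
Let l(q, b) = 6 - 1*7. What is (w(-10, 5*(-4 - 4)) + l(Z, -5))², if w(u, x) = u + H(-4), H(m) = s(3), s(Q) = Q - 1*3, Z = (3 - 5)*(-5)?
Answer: 121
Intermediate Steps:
Z = 10 (Z = -2*(-5) = 10)
s(Q) = -3 + Q (s(Q) = Q - 3 = -3 + Q)
H(m) = 0 (H(m) = -3 + 3 = 0)
l(q, b) = -1 (l(q, b) = 6 - 7 = -1)
w(u, x) = u (w(u, x) = u + 0 = u)
(w(-10, 5*(-4 - 4)) + l(Z, -5))² = (-10 - 1)² = (-11)² = 121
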